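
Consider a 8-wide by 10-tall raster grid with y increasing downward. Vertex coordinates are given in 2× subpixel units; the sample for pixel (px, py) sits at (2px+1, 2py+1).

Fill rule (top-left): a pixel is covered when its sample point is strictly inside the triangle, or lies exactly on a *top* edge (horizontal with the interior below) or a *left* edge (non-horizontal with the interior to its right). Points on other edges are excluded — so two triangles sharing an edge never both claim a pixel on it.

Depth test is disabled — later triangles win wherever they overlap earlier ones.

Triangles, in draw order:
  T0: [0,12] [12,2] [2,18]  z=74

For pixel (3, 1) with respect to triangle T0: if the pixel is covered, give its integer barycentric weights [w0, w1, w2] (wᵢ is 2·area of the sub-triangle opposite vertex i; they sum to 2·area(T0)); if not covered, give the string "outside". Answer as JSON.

T0:
  2·area = 92
  edge (0, 12)→(12, 2): d=(12,-10) top-left  bias=+0
  edge (12, 2)→(2, 18): d=(-10,16) right/bottom  bias=-1
  edge (2, 18)→(0, 12): d=(-2,-6) top-left  bias=+0
    (5,1)@(11, 3): e=[2,6,84] → █
    (6,1)@(13, 3): e=[22,-26,96] → ·
    (4,2)@(9, 5): e=[6,18,68] → █
    (5,2)@(11, 5): e=[26,-14,80] → ·
    (3,3)@(7, 7): e=[10,30,52] → █
    (4,3)@(9, 7): e=[30,-2,64] → ·
    (2,4)@(5, 9): e=[14,42,36] → █
    (4,4)@(9, 9): e=[54,-22,60] → ·
    (1,5)@(3, 11): e=[18,54,20] → █
    (3,5)@(7, 11): e=[58,-10,44] → ·
    (0,6)@(1, 13): e=[22,66,4] → █
    (3,6)@(7, 13): e=[82,-30,40] → ·
    (0,7)@(1, 15): e=[46,46,0] → █  [on edge]
  covered (12 px):
    · · · · · · · ·
    · · · · · █ · ·
    · · · · █ · · ·
    · · · █ · · · ·
    · · █ █ · · · ·
    · █ █ · · · · ·
    █ █ █ · · · · ·
    █ █ · · · · · ·
    · · · · · · · ·
    · · · · · · · ·

Final: "outside"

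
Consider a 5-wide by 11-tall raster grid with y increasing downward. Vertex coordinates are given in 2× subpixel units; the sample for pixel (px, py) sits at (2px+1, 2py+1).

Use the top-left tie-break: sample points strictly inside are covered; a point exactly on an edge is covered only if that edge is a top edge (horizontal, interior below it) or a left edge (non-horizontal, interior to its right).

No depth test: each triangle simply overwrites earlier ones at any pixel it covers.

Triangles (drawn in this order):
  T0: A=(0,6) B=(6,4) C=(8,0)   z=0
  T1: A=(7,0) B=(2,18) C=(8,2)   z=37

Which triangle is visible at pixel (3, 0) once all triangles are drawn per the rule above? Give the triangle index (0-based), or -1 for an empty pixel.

T0:
  2·area = 20  (B↔C swapped to make it positive)
  edge (0, 6)→(8, 0): d=(8,-6) top-left  bias=+0
  edge (8, 0)→(6, 4): d=(-2,4) right/bottom  bias=-1
  edge (6, 4)→(0, 6): d=(-6,2) right/bottom  bias=-1
    (3,0)@(7, 1): e=[2,2,16] → X
    (4,0)@(9, 1): e=[14,-6,12] → .
    (2,1)@(5, 3): e=[6,6,8] → X
    (3,1)@(7, 3): e=[18,-2,4] → .
    (4,1)@(9, 3): e=[30,-10,0] → .  [on edge]
    (1,2)@(3, 5): e=[10,10,0] → .  [on edge]
    (2,2)@(5, 5): e=[22,2,-4] → .
  covered (2 px):
    . . . X .
    . . X . .
    . . . . .
    . . . . .
    . . . . .
    . . . . .
    . . . . .
    . . . . .
    . . . . .
    . . . . .
    . . . . .
T1:
  2·area = 28  (B↔C swapped to make it positive)
  edge (7, 0)→(8, 2): d=(1,2) right/bottom  bias=-1
  edge (8, 2)→(2, 18): d=(-6,16) right/bottom  bias=-1
  edge (2, 18)→(7, 0): d=(5,-18) top-left  bias=+0
    (3,0)@(7, 1): e=[1,22,5] → X
    (4,0)@(9, 1): e=[-3,-10,41] → .
    (3,1)@(7, 3): e=[3,10,15] → X
    (4,1)@(9, 3): e=[-1,-22,51] → .
    (3,2)@(7, 5): e=[5,-2,25] → .
    (2,4)@(5, 9): e=[13,6,9] → X
    (3,4)@(7, 9): e=[9,-26,45] → .
    (2,5)@(5, 11): e=[15,-6,19] → .
    (1,7)@(3, 15): e=[23,2,3] → X
    (2,7)@(5, 15): e=[19,-30,39] → .
    (1,8)@(3, 17): e=[25,-10,13] → .
  covered (4 px):
    . . . X .
    . . . X .
    . . . . .
    . . . . .
    . . X . .
    . . . . .
    . . . . .
    . X . . .
    . . . . .
    . . . . .
    . . . . .

Z-buffer (winner per pixel, '.' = empty):
  . . . 1 .
  . . 0 1 .
  . . . . .
  . . . . .
  . . 1 . .
  . . . . .
  . . . . .
  . 1 . . .
  . . . . .
  . . . . .
  . . . . .

Result: 1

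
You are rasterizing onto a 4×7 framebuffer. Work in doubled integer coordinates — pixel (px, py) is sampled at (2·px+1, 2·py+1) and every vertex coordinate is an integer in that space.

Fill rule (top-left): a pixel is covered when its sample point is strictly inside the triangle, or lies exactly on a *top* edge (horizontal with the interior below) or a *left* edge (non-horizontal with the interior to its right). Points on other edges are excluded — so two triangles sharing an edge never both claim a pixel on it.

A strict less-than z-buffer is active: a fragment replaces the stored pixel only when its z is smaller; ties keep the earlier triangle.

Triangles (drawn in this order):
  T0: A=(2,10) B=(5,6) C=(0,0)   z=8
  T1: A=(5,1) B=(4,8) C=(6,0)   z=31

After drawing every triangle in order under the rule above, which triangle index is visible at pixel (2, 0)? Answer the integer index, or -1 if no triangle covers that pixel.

T0:
  2·area = 38  (B↔C swapped to make it positive)
  edge (2, 10)→(0, 0): d=(-2,-10) top-left  bias=+0
  edge (0, 0)→(5, 6): d=(5,6) right/bottom  bias=-1
  edge (5, 6)→(2, 10): d=(-3,4) right/bottom  bias=-1
    (0,1)@(1, 3): e=[4,9,25] → X
    (1,1)@(3, 3): e=[24,-3,17] → .
    (0,2)@(1, 5): e=[0,19,19] → X  [on edge]
    (1,2)@(3, 5): e=[20,7,11] → X
    (2,2)@(5, 5): e=[40,-5,3] → .
    (0,3)@(1, 7): e=[-4,29,13] → .
    (1,3)@(3, 7): e=[16,17,5] → X
    (2,3)@(5, 7): e=[36,5,-3] → .
    (1,4)@(3, 9): e=[12,27,-1] → .
  covered (4 px):
    . . . .
    X . . .
    X X . .
    . X . .
    . . . .
    . . . .
    . . . .
T1:
  2·area = 6  (B↔C swapped to make it positive)
  edge (5, 1)→(6, 0): d=(1,-1) top-left  bias=+0
  edge (6, 0)→(4, 8): d=(-2,8) right/bottom  bias=-1
  edge (4, 8)→(5, 1): d=(1,-7) top-left  bias=+0
    (2,0)@(5, 1): e=[0,6,0] → X  [on edge]
    (3,0)@(7, 1): e=[2,-10,14] → .
    (1,1)@(3, 3): e=[0,18,-12] → .  [on edge]
    (2,1)@(5, 3): e=[2,2,2] → X
    (3,1)@(7, 3): e=[4,-14,16] → .
    (0,2)@(1, 5): e=[0,30,-24] → .  [on edge]
    (2,2)@(5, 5): e=[4,-2,4] → .
  covered (2 px):
    . . X .
    . . X .
    . . . .
    . . . .
    . . . .
    . . . .
    . . . .

Z-buffer (winner per pixel, '.' = empty):
  . . 1 .
  0 . 1 .
  0 0 . .
  . 0 . .
  . . . .
  . . . .
  . . . .

Answer: 1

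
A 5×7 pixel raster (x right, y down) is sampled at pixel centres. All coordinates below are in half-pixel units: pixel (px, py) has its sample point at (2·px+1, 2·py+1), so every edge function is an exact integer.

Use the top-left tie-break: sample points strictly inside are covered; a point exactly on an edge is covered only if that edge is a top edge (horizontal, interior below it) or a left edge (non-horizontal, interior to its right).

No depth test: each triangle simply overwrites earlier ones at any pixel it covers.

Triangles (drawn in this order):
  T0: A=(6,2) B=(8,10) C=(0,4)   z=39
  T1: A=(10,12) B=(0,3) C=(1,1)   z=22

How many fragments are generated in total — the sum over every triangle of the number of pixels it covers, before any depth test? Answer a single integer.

T0:
  2·area = 52
  edge (6, 2)→(8, 10): d=(2,8) right/bottom  bias=-1
  edge (8, 10)→(0, 4): d=(-8,-6) top-left  bias=+0
  edge (0, 4)→(6, 2): d=(6,-2) top-left  bias=+0
    (4,0)@(9, 1): e=[-26,78,0] → .  [on edge]
    (1,1)@(3, 3): e=[26,26,0] → X  [on edge]
    (2,1)@(5, 3): e=[10,38,4] → X
    (3,1)@(7, 3): e=[-6,50,8] → .
    (1,2)@(3, 5): e=[30,10,12] → X
    (3,2)@(7, 5): e=[-2,34,20] → .
    (1,3)@(3, 7): e=[34,-6,24] → .
    (2,3)@(5, 7): e=[18,6,28] → X
    (3,3)@(7, 7): e=[2,18,32] → X
    (4,3)@(9, 7): e=[-14,30,36] → .
    (2,4)@(5, 9): e=[22,-10,40] → .
    (3,4)@(7, 9): e=[6,2,44] → X
  covered (7 px):
    . . . . .
    . X X . .
    . X X . .
    . . X X .
    . . . X .
    . . . . .
    . . . . .
T1:
  2·area = 29
  edge (10, 12)→(0, 3): d=(-10,-9) top-left  bias=+0
  edge (0, 3)→(1, 1): d=(1,-2) top-left  bias=+0
  edge (1, 1)→(10, 12): d=(9,11) right/bottom  bias=-1
    (0,0)@(1, 1): e=[29,0,0] → .  [on edge]
    (0,1)@(1, 3): e=[9,2,18] → X
    (1,1)@(3, 3): e=[27,6,-4] → .
    (0,2)@(1, 5): e=[-11,4,36] → .
    (1,2)@(3, 5): e=[7,8,14] → X
    (2,2)@(5, 5): e=[25,12,-8] → .
    (1,3)@(3, 7): e=[-13,10,32] → .
    (2,3)@(5, 7): e=[5,14,10] → X
    (3,3)@(7, 7): e=[23,18,-12] → .
    (2,4)@(5, 9): e=[-15,16,28] → .
    (3,4)@(7, 9): e=[3,20,6] → X
    (4,4)@(9, 9): e=[21,24,-16] → .
  covered (5 px):
    . . . . .
    X . . . .
    . X . . .
    . . X . .
    . . . X .
    . . . . X
    . . . . .

Final: 12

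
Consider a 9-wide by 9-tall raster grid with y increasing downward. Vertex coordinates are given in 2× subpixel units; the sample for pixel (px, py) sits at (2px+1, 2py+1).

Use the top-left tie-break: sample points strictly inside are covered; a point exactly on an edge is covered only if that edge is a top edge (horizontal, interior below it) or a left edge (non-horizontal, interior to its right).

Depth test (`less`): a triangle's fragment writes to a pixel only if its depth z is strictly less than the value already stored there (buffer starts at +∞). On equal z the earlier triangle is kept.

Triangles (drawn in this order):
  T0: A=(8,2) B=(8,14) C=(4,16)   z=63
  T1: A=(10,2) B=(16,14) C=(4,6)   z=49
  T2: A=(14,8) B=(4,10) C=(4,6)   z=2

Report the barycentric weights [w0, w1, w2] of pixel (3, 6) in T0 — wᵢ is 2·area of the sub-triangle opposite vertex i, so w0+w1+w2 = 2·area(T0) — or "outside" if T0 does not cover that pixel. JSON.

T0:
  2·area = 48
  edge (8, 2)→(8, 14): d=(0,12) right/bottom  bias=-1
  edge (8, 14)→(4, 16): d=(-4,2) right/bottom  bias=-1
  edge (4, 16)→(8, 2): d=(4,-14) top-left  bias=+0
    (3,3)@(7, 7): e=[12,30,6] → #
    (4,3)@(9, 7): e=[-12,26,34] → ·
    (3,4)@(7, 9): e=[12,22,14] → #
    (4,4)@(9, 9): e=[-12,18,42] → ·
    (3,5)@(7, 11): e=[12,14,22] → #
    (4,5)@(9, 11): e=[-12,10,50] → ·
    (2,6)@(5, 13): e=[36,10,2] → #
    (4,6)@(9, 13): e=[-12,2,58] → ·
    (2,7)@(5, 15): e=[36,2,10] → #
    (3,7)@(7, 15): e=[12,-2,38] → ·
    (2,8)@(5, 17): e=[36,-6,18] → ·
  covered (6 px):
    · · · · · · · · ·
    · · · · · · · · ·
    · · · · · · · · ·
    · · · # · · · · ·
    · · · # · · · · ·
    · · · # · · · · ·
    · · # # · · · · ·
    · · # · · · · · ·
    · · · · · · · · ·
T1:
  2·area = 96
  edge (10, 2)→(16, 14): d=(6,12) right/bottom  bias=-1
  edge (16, 14)→(4, 6): d=(-12,-8) top-left  bias=+0
  edge (4, 6)→(10, 2): d=(6,-4) top-left  bias=+0
    (4,1)@(9, 3): e=[18,76,2] → #
    (5,1)@(11, 3): e=[-6,92,10] → ·
    (3,2)@(7, 5): e=[54,36,6] → #
    (5,2)@(11, 5): e=[6,68,22] → #
    (6,2)@(13, 5): e=[-18,84,30] → ·
    (3,3)@(7, 7): e=[66,12,18] → #
    (6,3)@(13, 7): e=[-6,60,42] → ·
    (3,4)@(7, 9): e=[78,-12,30] → ·
    (4,4)@(9, 9): e=[54,4,38] → #
    (6,4)@(13, 9): e=[6,36,54] → #
    (7,4)@(15, 9): e=[-18,52,62] → ·
    (4,5)@(9, 11): e=[66,-20,50] → ·
  covered (12 px):
    · · · · · · · · ·
    · · · · # · · · ·
    · · · # # # · · ·
    · · · # # # · · ·
    · · · · # # # · ·
    · · · · · · # · ·
    · · · · · · · # ·
    · · · · · · · · ·
    · · · · · · · · ·
T2:
  2·area = 40
  edge (14, 8)→(4, 10): d=(-10,2) right/bottom  bias=-1
  edge (4, 10)→(4, 6): d=(0,-4) top-left  bias=+0
  edge (4, 6)→(14, 8): d=(10,2) right/bottom  bias=-1
    (2,3)@(5, 7): e=[28,4,8] → #
    (3,3)@(7, 7): e=[24,12,4] → #
    (4,3)@(9, 7): e=[20,20,0] → ·  [on edge]
    (2,4)@(5, 9): e=[8,4,28] → #
    (4,4)@(9, 9): e=[0,20,20] → ·  [on edge]
    (2,5)@(5, 11): e=[-12,4,48] → ·
    (3,5)@(7, 11): e=[-16,12,44] → ·
  covered (4 px):
    · · · · · · · · ·
    · · · · · · · · ·
    · · · · · · · · ·
    · · # # · · · · ·
    · · # # · · · · ·
    · · · · · · · · ·
    · · · · · · · · ·
    · · · · · · · · ·
    · · · · · · · · ·

Result: [6,30,12]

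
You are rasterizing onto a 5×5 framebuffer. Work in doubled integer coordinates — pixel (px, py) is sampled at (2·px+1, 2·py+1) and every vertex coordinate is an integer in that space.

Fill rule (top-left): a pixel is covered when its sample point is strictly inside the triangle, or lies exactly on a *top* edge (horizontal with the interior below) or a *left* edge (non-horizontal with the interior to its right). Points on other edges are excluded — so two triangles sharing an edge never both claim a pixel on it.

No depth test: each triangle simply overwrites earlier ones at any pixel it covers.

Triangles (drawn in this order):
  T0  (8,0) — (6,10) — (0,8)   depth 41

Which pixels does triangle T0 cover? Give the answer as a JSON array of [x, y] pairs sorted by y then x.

T0:
  2·area = 64
  edge (8, 0)→(6, 10): d=(-2,10) right/bottom  bias=-1
  edge (6, 10)→(0, 8): d=(-6,-2) top-left  bias=+0
  edge (0, 8)→(8, 0): d=(8,-8) top-left  bias=+0
    (3,0)@(7, 1): e=[8,56,0] → X  [on edge]
    (4,0)@(9, 1): e=[-12,60,16] → .
    (2,1)@(5, 3): e=[24,40,0] → X  [on edge]
    (4,1)@(9, 3): e=[-16,48,32] → .
    (1,2)@(3, 5): e=[40,24,0] → X  [on edge]
    (3,2)@(7, 5): e=[0,32,32] → .  [on edge]
    (0,3)@(1, 7): e=[56,8,0] → X  [on edge]
    (3,3)@(7, 7): e=[-4,20,48] → .
    (0,4)@(1, 9): e=[52,-4,16] → .
    (1,4)@(3, 9): e=[32,0,32] → X  [on edge]
    (3,4)@(7, 9): e=[-8,8,64] → .
  covered (10 px):
    . . . X .
    . . X X .
    . X X . .
    X X X . .
    . X X . .

Result: [[3,0],[2,1],[3,1],[1,2],[2,2],[0,3],[1,3],[2,3],[1,4],[2,4]]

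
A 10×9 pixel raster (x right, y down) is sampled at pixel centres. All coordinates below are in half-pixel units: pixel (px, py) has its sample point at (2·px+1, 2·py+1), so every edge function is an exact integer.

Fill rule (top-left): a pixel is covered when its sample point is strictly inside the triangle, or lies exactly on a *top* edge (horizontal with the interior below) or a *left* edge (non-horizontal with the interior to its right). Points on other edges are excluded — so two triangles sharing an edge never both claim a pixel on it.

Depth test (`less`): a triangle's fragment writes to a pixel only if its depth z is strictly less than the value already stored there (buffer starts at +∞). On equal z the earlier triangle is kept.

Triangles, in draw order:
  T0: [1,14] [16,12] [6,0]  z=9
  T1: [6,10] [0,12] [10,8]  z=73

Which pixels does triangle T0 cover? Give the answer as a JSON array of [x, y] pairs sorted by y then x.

T0:
  2·area = 200  (B↔C swapped to make it positive)
  edge (1, 14)→(6, 0): d=(5,-14) top-left  bias=+0
  edge (6, 0)→(16, 12): d=(10,12) right/bottom  bias=-1
  edge (16, 12)→(1, 14): d=(-15,2) right/bottom  bias=-1
    (2,1)@(5, 3): e=[1,42,157] → #
    (3,1)@(7, 3): e=[29,18,153] → #
    (4,1)@(9, 3): e=[57,-6,149] → ·
    (2,2)@(5, 5): e=[11,62,127] → #
    (4,2)@(9, 5): e=[67,14,119] → #
    (5,2)@(11, 5): e=[95,-10,115] → ·
    (2,3)@(5, 7): e=[21,82,97] → #
    (5,3)@(11, 7): e=[105,10,85] → #
    (6,3)@(13, 7): e=[133,-14,81] → ·
    (1,4)@(3, 9): e=[3,126,71] → #
    (6,4)@(13, 9): e=[143,6,51] → #
    (7,4)@(15, 9): e=[171,-18,47] → ·
  covered (25 px):
    · · · · · · · · · ·
    · · # # · · · · · ·
    · · # # # · · · · ·
    · · # # # # · · · ·
    · # # # # # # · · ·
    · # # # # # # # · ·
    · # # # · · · · · ·
    · · · · · · · · · ·
    · · · · · · · · · ·
T1:
  2·area = 4
  edge (6, 10)→(0, 12): d=(-6,2) right/bottom  bias=-1
  edge (0, 12)→(10, 8): d=(10,-4) top-left  bias=+0
  edge (10, 8)→(6, 10): d=(-4,2) right/bottom  bias=-1
    (7,3)@(15, 7): e=[0,10,-6] → ·  [on edge]
    (4,4)@(9, 9): e=[0,6,-2] → ·  [on edge]
    (1,5)@(3, 11): e=[0,2,2] → ·  [on edge]
  covered (0 px):
    · · · · · · · · · ·
    · · · · · · · · · ·
    · · · · · · · · · ·
    · · · · · · · · · ·
    · · · · · · · · · ·
    · · · · · · · · · ·
    · · · · · · · · · ·
    · · · · · · · · · ·
    · · · · · · · · · ·

Final: [[2,1],[3,1],[2,2],[3,2],[4,2],[2,3],[3,3],[4,3],[5,3],[1,4],[2,4],[3,4],[4,4],[5,4],[6,4],[1,5],[2,5],[3,5],[4,5],[5,5],[6,5],[7,5],[1,6],[2,6],[3,6]]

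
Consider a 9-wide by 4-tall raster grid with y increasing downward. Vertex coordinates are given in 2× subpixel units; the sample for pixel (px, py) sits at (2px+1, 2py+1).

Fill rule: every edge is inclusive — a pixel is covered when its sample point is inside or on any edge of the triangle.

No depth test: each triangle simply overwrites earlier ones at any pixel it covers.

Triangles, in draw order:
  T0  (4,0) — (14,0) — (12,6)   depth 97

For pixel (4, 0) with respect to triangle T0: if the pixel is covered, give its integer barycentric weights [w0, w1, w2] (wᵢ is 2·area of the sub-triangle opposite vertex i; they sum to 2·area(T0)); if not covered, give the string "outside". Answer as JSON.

T0:
  2·area = 60
  edge (4, 0)→(14, 0): d=(10,0) inclusive
  edge (14, 0)→(12, 6): d=(-2,6) inclusive
  edge (12, 6)→(4, 0): d=(-8,-6) inclusive
    (3,0)@(7, 1): e=[10,40,10] → #
    (4,0)@(9, 1): e=[10,28,22] → #
    (5,0)@(11, 1): e=[10,16,34] → #
    (6,0)@(13, 1): e=[10,4,46] → #
    (7,0)@(15, 1): e=[10,-8,58] → ·
    (3,1)@(7, 3): e=[30,36,-6] → ·
    (4,1)@(9, 3): e=[30,24,6] → #
    (6,1)@(13, 3): e=[30,0,30] → #  [on edge]
    (7,1)@(15, 3): e=[30,-12,42] → ·
    (4,2)@(9, 5): e=[50,20,-10] → ·
    (5,2)@(11, 5): e=[50,8,2] → #
    (6,2)@(13, 5): e=[50,-4,14] → ·
  covered (8 px):
    · · · # # # # · ·
    · · · · # # # · ·
    · · · · · # · · ·
    · · · · · · · · ·

Final: [28,22,10]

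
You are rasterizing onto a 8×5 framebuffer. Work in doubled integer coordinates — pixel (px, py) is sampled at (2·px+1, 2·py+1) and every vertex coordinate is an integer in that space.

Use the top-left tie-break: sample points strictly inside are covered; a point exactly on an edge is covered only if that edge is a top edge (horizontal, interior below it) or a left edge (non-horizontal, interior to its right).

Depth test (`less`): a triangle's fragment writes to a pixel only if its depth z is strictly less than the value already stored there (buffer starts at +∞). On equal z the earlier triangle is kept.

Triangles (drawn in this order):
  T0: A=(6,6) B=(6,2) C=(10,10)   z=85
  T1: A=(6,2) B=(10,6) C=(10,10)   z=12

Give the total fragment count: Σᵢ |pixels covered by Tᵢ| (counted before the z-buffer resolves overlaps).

T0:
  2·area = 16
  edge (6, 6)→(6, 2): d=(0,-4) top-left  bias=+0
  edge (6, 2)→(10, 10): d=(4,8) right/bottom  bias=-1
  edge (10, 10)→(6, 6): d=(-4,-4) top-left  bias=+0
    (0,0)@(1, 1): e=[-20,36,0] → ·  [on edge]
    (1,1)@(3, 3): e=[-12,28,0] → ·  [on edge]
    (2,2)@(5, 5): e=[-4,20,0] → ·  [on edge]
    (3,2)@(7, 5): e=[4,4,8] → #
    (4,2)@(9, 5): e=[12,-12,16] → ·
    (3,3)@(7, 7): e=[4,12,0] → #  [on edge]
    (4,3)@(9, 7): e=[12,-4,8] → ·
    (3,4)@(7, 9): e=[4,20,-8] → ·
    (4,4)@(9, 9): e=[12,4,0] → #  [on edge]
    (5,4)@(11, 9): e=[20,-12,8] → ·
  covered (3 px):
    · · · · · · · ·
    · · · · · · · ·
    · · · # · · · ·
    · · · # · · · ·
    · · · · # · · ·
T1:
  2·area = 16
  edge (6, 2)→(10, 6): d=(4,4) right/bottom  bias=-1
  edge (10, 6)→(10, 10): d=(0,4) right/bottom  bias=-1
  edge (10, 10)→(6, 2): d=(-4,-8) top-left  bias=+0
    (2,0)@(5, 1): e=[0,20,-4] → ·  [on edge]
    (3,1)@(7, 3): e=[0,12,4] → ·  [on edge]
    (4,2)@(9, 5): e=[0,4,12] → ·  [on edge]
    (4,3)@(9, 7): e=[8,4,4] → #
    (5,3)@(11, 7): e=[0,-4,20] → ·  [on edge]
    (4,4)@(9, 9): e=[16,4,-4] → ·
    (6,4)@(13, 9): e=[0,-12,28] → ·  [on edge]
  covered (1 px):
    · · · · · · · ·
    · · · · · · · ·
    · · · · · · · ·
    · · · · # · · ·
    · · · · · · · ·

Result: 4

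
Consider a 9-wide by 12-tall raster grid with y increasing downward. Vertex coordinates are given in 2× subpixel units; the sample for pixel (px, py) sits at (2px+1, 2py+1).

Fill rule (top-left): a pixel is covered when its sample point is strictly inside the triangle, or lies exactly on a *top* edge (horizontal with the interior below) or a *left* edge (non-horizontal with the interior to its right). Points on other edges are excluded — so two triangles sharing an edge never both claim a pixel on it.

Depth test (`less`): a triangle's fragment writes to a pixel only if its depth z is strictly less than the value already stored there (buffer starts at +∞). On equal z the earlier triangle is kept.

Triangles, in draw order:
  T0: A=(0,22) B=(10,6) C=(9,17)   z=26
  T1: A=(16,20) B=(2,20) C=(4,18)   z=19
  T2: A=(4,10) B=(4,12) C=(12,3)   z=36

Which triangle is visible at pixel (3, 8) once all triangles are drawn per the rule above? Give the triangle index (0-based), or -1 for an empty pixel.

T0:
  2·area = 94
  edge (0, 22)→(10, 6): d=(10,-16) top-left  bias=+0
  edge (10, 6)→(9, 17): d=(-1,11) right/bottom  bias=-1
  edge (9, 17)→(0, 22): d=(-9,5) right/bottom  bias=-1
    (4,4)@(9, 9): e=[14,8,72] → #
    (5,4)@(11, 9): e=[46,-14,62] → ·
    (3,5)@(7, 11): e=[2,28,64] → #
    (5,5)@(11, 11): e=[66,-16,44] → ·
    (3,6)@(7, 13): e=[22,26,46] → #
    (5,6)@(11, 13): e=[86,-18,26] → ·
    (2,7)@(5, 15): e=[10,46,38] → #
    (5,7)@(11, 15): e=[106,-20,8] → ·
    (2,8)@(5, 17): e=[30,44,20] → #
    (4,8)@(9, 17): e=[94,0,0] → ·  [on edge]
    (1,9)@(3, 19): e=[18,64,12] → #
    (3,9)@(7, 19): e=[82,20,-8] → ·
  covered (13 px):
    · · · · · · · · ·
    · · · · · · · · ·
    · · · · · · · · ·
    · · · · · · · · ·
    · · · · # · · · ·
    · · · # # · · · ·
    · · · # # · · · ·
    · · # # # · · · ·
    · · # # · · · · ·
    · # # · · · · · ·
    # · · · · · · · ·
    · · · · · · · · ·
T1:
  2·area = 28
  edge (16, 20)→(2, 20): d=(-14,0) right/bottom  bias=-1
  edge (2, 20)→(4, 18): d=(2,-2) top-left  bias=+0
  edge (4, 18)→(16, 20): d=(12,2) right/bottom  bias=-1
    (8,2)@(17, 5): e=[210,0,-182] → ·  [on edge]
    (7,3)@(15, 7): e=[182,0,-154] → ·  [on edge]
    (6,4)@(13, 9): e=[154,0,-126] → ·  [on edge]
    (5,5)@(11, 11): e=[126,0,-98] → ·  [on edge]
    (4,6)@(9, 13): e=[98,0,-70] → ·  [on edge]
    (3,7)@(7, 15): e=[70,0,-42] → ·  [on edge]
    (2,8)@(5, 17): e=[42,0,-14] → ·  [on edge]
    (1,9)@(3, 19): e=[14,0,14] → #  [on edge]
    (2,9)@(5, 19): e=[14,4,10] → #
    (3,9)@(7, 19): e=[14,8,6] → #
    (4,9)@(9, 19): e=[14,12,2] → #
    (5,9)@(11, 19): e=[14,16,-2] → ·
    (0,10)@(1, 21): e=[-14,0,42] → ·  [on edge]
  covered (4 px):
    · · · · · · · · ·
    · · · · · · · · ·
    · · · · · · · · ·
    · · · · · · · · ·
    · · · · · · · · ·
    · · · · · · · · ·
    · · · · · · · · ·
    · · · · · · · · ·
    · · · · · · · · ·
    · # # # # · · · ·
    · · · · · · · · ·
    · · · · · · · · ·
T2:
  2·area = 16  (B↔C swapped to make it positive)
  edge (4, 10)→(12, 3): d=(8,-7) top-left  bias=+0
  edge (12, 3)→(4, 12): d=(-8,9) right/bottom  bias=-1
  edge (4, 12)→(4, 10): d=(0,-2) top-left  bias=+0
  covered (0 px):
    · · · · · · · · ·
    · · · · · · · · ·
    · · · · · · · · ·
    · · · · · · · · ·
    · · · · · · · · ·
    · · · · · · · · ·
    · · · · · · · · ·
    · · · · · · · · ·
    · · · · · · · · ·
    · · · · · · · · ·
    · · · · · · · · ·
    · · · · · · · · ·

Z-buffer (winner per pixel, '.' = empty):
  . . . . . . . . .
  . . . . . . . . .
  . . . . . . . . .
  . . . . . . . . .
  . . . . 0 . . . .
  . . . 0 0 . . . .
  . . . 0 0 . . . .
  . . 0 0 0 . . . .
  . . 0 0 . . . . .
  . 1 1 1 1 . . . .
  0 . . . . . . . .
  . . . . . . . . .

Result: 0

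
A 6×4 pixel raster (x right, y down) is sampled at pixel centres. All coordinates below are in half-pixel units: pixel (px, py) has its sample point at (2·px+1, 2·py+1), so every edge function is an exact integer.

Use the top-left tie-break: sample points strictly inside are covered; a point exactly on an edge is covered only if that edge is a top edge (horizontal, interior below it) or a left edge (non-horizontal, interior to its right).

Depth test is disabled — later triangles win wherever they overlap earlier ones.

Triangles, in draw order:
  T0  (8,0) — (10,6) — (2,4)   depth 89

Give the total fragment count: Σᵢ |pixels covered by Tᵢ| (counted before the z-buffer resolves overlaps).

T0:
  2·area = 44
  edge (8, 0)→(10, 6): d=(2,6) right/bottom  bias=-1
  edge (10, 6)→(2, 4): d=(-8,-2) top-left  bias=+0
  edge (2, 4)→(8, 0): d=(6,-4) top-left  bias=+0
    (3,0)@(7, 1): e=[8,34,2] → #
    (4,0)@(9, 1): e=[-4,38,10] → ·
    (2,1)@(5, 3): e=[24,14,6] → #
    (4,1)@(9, 3): e=[0,22,22] → ·  [on edge]
    (2,2)@(5, 5): e=[28,-2,18] → ·
    (3,2)@(7, 5): e=[16,2,26] → #
    (4,2)@(9, 5): e=[4,6,34] → #
    (5,2)@(11, 5): e=[-8,10,42] → ·
    (3,3)@(7, 7): e=[20,-14,38] → ·
    (4,3)@(9, 7): e=[8,-10,46] → ·
  covered (5 px):
    · · · # · ·
    · · # # · ·
    · · · # # ·
    · · · · · ·

Answer: 5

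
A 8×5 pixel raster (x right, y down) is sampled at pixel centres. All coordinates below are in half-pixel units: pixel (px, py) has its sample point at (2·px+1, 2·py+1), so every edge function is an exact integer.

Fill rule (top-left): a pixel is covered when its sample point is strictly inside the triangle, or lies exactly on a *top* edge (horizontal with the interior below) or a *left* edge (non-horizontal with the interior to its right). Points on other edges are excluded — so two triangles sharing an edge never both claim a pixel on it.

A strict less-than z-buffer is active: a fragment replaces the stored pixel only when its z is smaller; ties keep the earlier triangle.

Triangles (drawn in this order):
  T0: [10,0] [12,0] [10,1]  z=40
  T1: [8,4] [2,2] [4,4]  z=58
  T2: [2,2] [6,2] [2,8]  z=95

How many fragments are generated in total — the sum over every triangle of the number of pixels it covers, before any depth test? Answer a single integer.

T0:
  2·area = 2
  edge (10, 0)→(12, 0): d=(2,0) top-left  bias=+0
  edge (12, 0)→(10, 1): d=(-2,1) right/bottom  bias=-1
  edge (10, 1)→(10, 0): d=(0,-1) top-left  bias=+0
  covered (0 px):
    · · · · · · · ·
    · · · · · · · ·
    · · · · · · · ·
    · · · · · · · ·
    · · · · · · · ·
T1:
  2·area = 8  (B↔C swapped to make it positive)
  edge (8, 4)→(4, 4): d=(-4,0) right/bottom  bias=-1
  edge (4, 4)→(2, 2): d=(-2,-2) top-left  bias=+0
  edge (2, 2)→(8, 4): d=(6,2) right/bottom  bias=-1
    (0,0)@(1, 1): e=[12,0,-4] → ·  [on edge]
    (1,1)@(3, 3): e=[4,0,4] → #  [on edge]
    (2,1)@(5, 3): e=[4,4,0] → ·  [on edge]
    (1,2)@(3, 5): e=[-4,-4,16] → ·
    (2,2)@(5, 5): e=[-4,0,12] → ·  [on edge]
    (5,2)@(11, 5): e=[-4,12,0] → ·  [on edge]
    (3,3)@(7, 7): e=[-12,0,20] → ·  [on edge]
    (4,4)@(9, 9): e=[-20,0,28] → ·  [on edge]
  covered (1 px):
    · · · · · · · ·
    · # · · · · · ·
    · · · · · · · ·
    · · · · · · · ·
    · · · · · · · ·
T2:
  2·area = 24
  edge (2, 2)→(6, 2): d=(4,0) top-left  bias=+0
  edge (6, 2)→(2, 8): d=(-4,6) right/bottom  bias=-1
  edge (2, 8)→(2, 2): d=(0,-6) top-left  bias=+0
    (1,1)@(3, 3): e=[4,14,6] → #
    (2,1)@(5, 3): e=[4,2,18] → #
    (3,1)@(7, 3): e=[4,-10,30] → ·
    (1,2)@(3, 5): e=[12,6,6] → #
    (2,2)@(5, 5): e=[12,-6,18] → ·
    (1,3)@(3, 7): e=[20,-2,6] → ·
  covered (3 px):
    · · · · · · · ·
    · # # · · · · ·
    · # · · · · · ·
    · · · · · · · ·
    · · · · · · · ·

Answer: 4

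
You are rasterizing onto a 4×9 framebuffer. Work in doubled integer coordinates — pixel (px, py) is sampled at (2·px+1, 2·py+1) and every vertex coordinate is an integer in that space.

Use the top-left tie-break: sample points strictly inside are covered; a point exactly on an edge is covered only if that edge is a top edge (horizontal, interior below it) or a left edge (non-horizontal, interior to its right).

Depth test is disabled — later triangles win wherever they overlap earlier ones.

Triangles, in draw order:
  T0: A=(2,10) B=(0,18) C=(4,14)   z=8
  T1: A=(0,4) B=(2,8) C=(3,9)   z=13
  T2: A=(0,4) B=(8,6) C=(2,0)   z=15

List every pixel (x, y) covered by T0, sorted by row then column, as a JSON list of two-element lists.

T0:
  2·area = 24  (B↔C swapped to make it positive)
  edge (2, 10)→(4, 14): d=(2,4) right/bottom  bias=-1
  edge (4, 14)→(0, 18): d=(-4,4) right/bottom  bias=-1
  edge (0, 18)→(2, 10): d=(2,-8) top-left  bias=+0
    (3,5)@(7, 11): e=[-18,0,42] → ·  [on edge]
    (1,6)@(3, 13): e=[2,8,14] → #
    (2,6)@(5, 13): e=[-6,0,30] → ·  [on edge]
    (0,7)@(1, 15): e=[14,8,2] → #
    (1,7)@(3, 15): e=[6,0,18] → ·  [on edge]
    (0,8)@(1, 17): e=[18,0,6] → ·  [on edge]
  covered (2 px):
    · · · ·
    · · · ·
    · · · ·
    · · · ·
    · · · ·
    · · · ·
    · # · ·
    # · · ·
    · · · ·
T1:
  2·area = 2  (B↔C swapped to make it positive)
  edge (0, 4)→(3, 9): d=(3,5) right/bottom  bias=-1
  edge (3, 9)→(2, 8): d=(-1,-1) top-left  bias=+0
  edge (2, 8)→(0, 4): d=(-2,-4) top-left  bias=+0
    (0,3)@(1, 7): e=[4,0,-2] → ·  [on edge]
    (1,4)@(3, 9): e=[0,0,2] → ·  [on edge]
    (2,5)@(5, 11): e=[-4,0,6] → ·  [on edge]
    (3,6)@(7, 13): e=[-8,0,10] → ·  [on edge]
  covered (0 px):
    · · · ·
    · · · ·
    · · · ·
    · · · ·
    · · · ·
    · · · ·
    · · · ·
    · · · ·
    · · · ·
T2:
  2·area = 36  (B↔C swapped to make it positive)
  edge (0, 4)→(2, 0): d=(2,-4) top-left  bias=+0
  edge (2, 0)→(8, 6): d=(6,6) right/bottom  bias=-1
  edge (8, 6)→(0, 4): d=(-8,-2) top-left  bias=+0
    (1,0)@(3, 1): e=[6,0,30] → ·  [on edge]
    (0,1)@(1, 3): e=[2,24,10] → #
    (1,1)@(3, 3): e=[10,12,14] → #
    (2,1)@(5, 3): e=[18,0,18] → ·  [on edge]
    (0,2)@(1, 5): e=[6,36,-6] → ·
    (1,2)@(3, 5): e=[14,24,-2] → ·
    (2,2)@(5, 5): e=[22,12,2] → #
    (3,2)@(7, 5): e=[30,0,6] → ·  [on edge]
    (2,3)@(5, 7): e=[26,24,-14] → ·
  covered (3 px):
    · · · ·
    # # · ·
    · · # ·
    · · · ·
    · · · ·
    · · · ·
    · · · ·
    · · · ·
    · · · ·

Answer: [[1,6],[0,7]]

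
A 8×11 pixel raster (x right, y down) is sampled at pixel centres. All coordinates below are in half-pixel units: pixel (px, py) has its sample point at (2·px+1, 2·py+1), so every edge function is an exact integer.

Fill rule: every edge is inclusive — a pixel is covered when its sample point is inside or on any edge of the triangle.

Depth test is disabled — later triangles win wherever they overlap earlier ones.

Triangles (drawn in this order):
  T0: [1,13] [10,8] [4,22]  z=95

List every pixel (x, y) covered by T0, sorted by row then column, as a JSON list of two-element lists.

T0:
  2·area = 96
  edge (1, 13)→(10, 8): d=(9,-5) inclusive
  edge (10, 8)→(4, 22): d=(-6,14) inclusive
  edge (4, 22)→(1, 13): d=(-3,-9) inclusive
    (6,0)@(13, 1): e=[-48,0,144] → .  [on edge]
    (4,4)@(9, 9): e=[4,8,84] → X
    (5,4)@(11, 9): e=[14,-20,102] → .
    (2,5)@(5, 11): e=[2,52,42] → X
    (3,5)@(7, 11): e=[12,24,60] → X
    (4,5)@(9, 11): e=[22,-4,78] → .
    (0,6)@(1, 13): e=[0,96,0] → X  [on edge]
    (1,6)@(3, 13): e=[10,68,18] → X
    (4,6)@(9, 13): e=[40,-16,72] → .
    (0,7)@(1, 15): e=[18,84,-6] → .
    (1,7)@(3, 15): e=[28,56,12] → X
    (3,7)@(7, 15): e=[48,0,48] → X  [on edge]
    (1,9)@(3, 19): e=[64,32,0] → X  [on edge]
  covered (14 px):
    . . . . . . . .
    . . . . . . . .
    . . . . . . . .
    . . . . . . . .
    . . . . X . . .
    . . X X . . . .
    X X X X . . . .
    . X X X . . . .
    . X X . . . . .
    . X X . . . . .
    . . . . . . . .

Final: [[4,4],[2,5],[3,5],[0,6],[1,6],[2,6],[3,6],[1,7],[2,7],[3,7],[1,8],[2,8],[1,9],[2,9]]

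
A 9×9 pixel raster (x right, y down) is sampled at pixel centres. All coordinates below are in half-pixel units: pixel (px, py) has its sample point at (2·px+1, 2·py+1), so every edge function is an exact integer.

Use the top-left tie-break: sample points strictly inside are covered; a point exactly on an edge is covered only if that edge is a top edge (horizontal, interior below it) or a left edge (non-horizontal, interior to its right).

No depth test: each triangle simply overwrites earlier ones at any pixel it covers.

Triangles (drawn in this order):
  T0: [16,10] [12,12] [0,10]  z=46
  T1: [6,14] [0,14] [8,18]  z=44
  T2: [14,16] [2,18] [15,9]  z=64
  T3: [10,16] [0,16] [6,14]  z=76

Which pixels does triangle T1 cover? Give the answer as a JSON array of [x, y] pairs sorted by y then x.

T0:
  2·area = 32
  edge (16, 10)→(12, 12): d=(-4,2) right/bottom  bias=-1
  edge (12, 12)→(0, 10): d=(-12,-2) top-left  bias=+0
  edge (0, 10)→(16, 10): d=(16,0) top-left  bias=+0
    (3,5)@(7, 11): e=[14,2,16] → X
    (4,5)@(9, 11): e=[10,6,16] → X
    (5,5)@(11, 11): e=[6,10,16] → X
    (6,5)@(13, 11): e=[2,14,16] → X
    (7,5)@(15, 11): e=[-2,18,16] → .
    (3,6)@(7, 13): e=[6,-22,48] → .
    (4,6)@(9, 13): e=[2,-18,48] → .
    (5,6)@(11, 13): e=[-2,-14,48] → .
    (6,6)@(13, 13): e=[-6,-10,48] → .
  covered (4 px):
    . . . . . . . . .
    . . . . . . . . .
    . . . . . . . . .
    . . . . . . . . .
    . . . . . . . . .
    . . . X X X X . .
    . . . . . . . . .
    . . . . . . . . .
    . . . . . . . . .
T1:
  2·area = 24  (B↔C swapped to make it positive)
  edge (6, 14)→(8, 18): d=(2,4) right/bottom  bias=-1
  edge (8, 18)→(0, 14): d=(-8,-4) top-left  bias=+0
  edge (0, 14)→(6, 14): d=(6,0) top-left  bias=+0
    (1,7)@(3, 15): e=[14,4,6] → X
    (2,7)@(5, 15): e=[6,12,6] → X
    (3,7)@(7, 15): e=[-2,20,6] → .
    (1,8)@(3, 17): e=[18,-12,18] → .
    (2,8)@(5, 17): e=[10,-4,18] → .
    (3,8)@(7, 17): e=[2,4,18] → X
    (4,8)@(9, 17): e=[-6,12,18] → .
  covered (3 px):
    . . . . . . . . .
    . . . . . . . . .
    . . . . . . . . .
    . . . . . . . . .
    . . . . . . . . .
    . . . . . . . . .
    . . . . . . . . .
    . X X . . . . . .
    . . . X . . . . .
T2:
  2·area = 82
  edge (14, 16)→(2, 18): d=(-12,2) right/bottom  bias=-1
  edge (2, 18)→(15, 9): d=(13,-9) top-left  bias=+0
  edge (15, 9)→(14, 16): d=(-1,7) right/bottom  bias=-1
    (7,4)@(15, 9): e=[82,0,0] → .  [on edge]
    (6,5)@(13, 11): e=[62,8,12] → X
    (7,5)@(15, 11): e=[58,26,-2] → .
    (5,6)@(11, 13): e=[42,16,24] → X
    (7,6)@(15, 13): e=[34,52,-4] → .
    (3,7)@(7, 15): e=[26,6,50] → X
    (4,7)@(9, 15): e=[22,24,36] → X
    (7,7)@(15, 15): e=[10,78,-6] → .
    (2,8)@(5, 17): e=[6,14,62] → X
    (4,8)@(9, 17): e=[-2,50,34] → .
    (5,8)@(11, 17): e=[-6,68,20] → .
    (6,8)@(13, 17): e=[-10,86,6] → .
  covered (9 px):
    . . . . . . . . .
    . . . . . . . . .
    . . . . . . . . .
    . . . . . . . . .
    . . . . . . . . .
    . . . . . . X . .
    . . . . . X X . .
    . . . X X X X . .
    . . X X . . . . .
T3:
  2·area = 20
  edge (10, 16)→(0, 16): d=(-10,0) right/bottom  bias=-1
  edge (0, 16)→(6, 14): d=(6,-2) top-left  bias=+0
  edge (6, 14)→(10, 16): d=(4,2) right/bottom  bias=-1
    (7,5)@(15, 11): e=[50,0,-30] → .  [on edge]
    (4,6)@(9, 13): e=[30,0,-10] → .  [on edge]
    (1,7)@(3, 15): e=[10,0,10] → X  [on edge]
    (2,7)@(5, 15): e=[10,4,6] → X
    (3,7)@(7, 15): e=[10,8,2] → X
    (4,7)@(9, 15): e=[10,12,-2] → .
    (1,8)@(3, 17): e=[-10,12,18] → .
    (2,8)@(5, 17): e=[-10,16,14] → .
    (3,8)@(7, 17): e=[-10,20,10] → .
  covered (3 px):
    . . . . . . . . .
    . . . . . . . . .
    . . . . . . . . .
    . . . . . . . . .
    . . . . . . . . .
    . . . . . . . . .
    . . . . . . . . .
    . X X X . . . . .
    . . . . . . . . .

Final: [[1,7],[2,7],[3,8]]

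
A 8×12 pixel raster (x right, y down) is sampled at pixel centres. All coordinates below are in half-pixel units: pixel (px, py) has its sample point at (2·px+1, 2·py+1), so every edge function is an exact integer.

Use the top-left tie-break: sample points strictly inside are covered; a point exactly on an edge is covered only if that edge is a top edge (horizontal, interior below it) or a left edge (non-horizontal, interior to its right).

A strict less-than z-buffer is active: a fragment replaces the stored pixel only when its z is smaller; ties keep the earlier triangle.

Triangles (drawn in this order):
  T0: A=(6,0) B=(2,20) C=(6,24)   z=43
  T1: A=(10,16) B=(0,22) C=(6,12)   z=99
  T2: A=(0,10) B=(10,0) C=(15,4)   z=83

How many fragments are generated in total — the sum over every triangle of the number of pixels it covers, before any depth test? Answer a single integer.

T0:
  2·area = 96  (B↔C swapped to make it positive)
  edge (6, 0)→(6, 24): d=(0,24) right/bottom  bias=-1
  edge (6, 24)→(2, 20): d=(-4,-4) top-left  bias=+0
  edge (2, 20)→(6, 0): d=(4,-20) top-left  bias=+0
    (2,2)@(5, 5): e=[24,72,0] → #  [on edge]
    (3,2)@(7, 5): e=[-24,80,40] → ·
    (2,3)@(5, 7): e=[24,64,8] → #
    (3,3)@(7, 7): e=[-24,72,48] → ·
    (2,4)@(5, 9): e=[24,56,16] → #
    (3,4)@(7, 9): e=[-24,64,56] → ·
    (2,5)@(5, 11): e=[24,48,24] → #
    (3,5)@(7, 11): e=[-24,56,64] → ·
    (2,6)@(5, 13): e=[24,40,32] → #
    (3,6)@(7, 13): e=[-24,48,72] → ·
    (1,7)@(3, 15): e=[72,24,0] → #  [on edge]
    (3,7)@(7, 15): e=[-24,40,80] → ·
    (0,9)@(1, 19): e=[120,0,-24] → ·  [on edge]
    (1,10)@(3, 21): e=[72,0,24] → #  [on edge]
    (2,11)@(5, 23): e=[24,0,72] → #  [on edge]
  covered (14 px):
    · · · · · · · ·
    · · · · · · · ·
    · · # · · · · ·
    · · # · · · · ·
    · · # · · · · ·
    · · # · · · · ·
    · · # · · · · ·
    · # # · · · · ·
    · # # · · · · ·
    · # # · · · · ·
    · # # · · · · ·
    · · # · · · · ·
T1:
  2·area = 64
  edge (10, 16)→(0, 22): d=(-10,6) right/bottom  bias=-1
  edge (0, 22)→(6, 12): d=(6,-10) top-left  bias=+0
  edge (6, 12)→(10, 16): d=(4,4) right/bottom  bias=-1
    (0,3)@(1, 7): e=[144,-80,0] → ·  [on edge]
    (4,3)@(9, 7): e=[96,0,-32] → ·  [on edge]
    (1,4)@(3, 9): e=[112,-48,0] → ·  [on edge]
    (2,5)@(5, 11): e=[80,-16,0] → ·  [on edge]
    (3,6)@(7, 13): e=[48,16,0] → ·  [on edge]
    (7,6)@(15, 13): e=[0,96,-32] → ·  [on edge]
    (2,7)@(5, 15): e=[40,8,16] → #
    (3,7)@(7, 15): e=[28,28,8] → #
    (4,7)@(9, 15): e=[16,48,0] → ·  [on edge]
    (1,8)@(3, 17): e=[32,0,32] → #  [on edge]
    (4,8)@(9, 17): e=[-4,60,8] → ·
    (5,8)@(11, 17): e=[-16,80,0] → ·  [on edge]
    (2,9)@(5, 19): e=[0,32,32] → ·  [on edge]
    (6,9)@(13, 19): e=[-48,112,0] → ·  [on edge]
    (7,10)@(15, 21): e=[-80,144,0] → ·  [on edge]
  covered (7 px):
    · · · · · · · ·
    · · · · · · · ·
    · · · · · · · ·
    · · · · · · · ·
    · · · · · · · ·
    · · · · · · · ·
    · · · · · · · ·
    · · # # · · · ·
    · # # # · · · ·
    · # · · · · · ·
    # · · · · · · ·
    · · · · · · · ·
T2:
  2·area = 90
  edge (0, 10)→(10, 0): d=(10,-10) top-left  bias=+0
  edge (10, 0)→(15, 4): d=(5,4) right/bottom  bias=-1
  edge (15, 4)→(0, 10): d=(-15,6) right/bottom  bias=-1
    (4,0)@(9, 1): e=[0,9,81] → #  [on edge]
    (5,0)@(11, 1): e=[20,1,69] → #
    (6,0)@(13, 1): e=[40,-7,57] → ·
    (3,1)@(7, 3): e=[0,27,63] → #  [on edge]
    (6,1)@(13, 3): e=[60,3,27] → #
    (7,1)@(15, 3): e=[80,-5,15] → ·
    (2,2)@(5, 5): e=[0,45,45] → #  [on edge]
    (6,2)@(13, 5): e=[80,13,-3] → ·
    (1,3)@(3, 7): e=[0,63,27] → #  [on edge]
    (4,3)@(9, 7): e=[60,39,-9] → ·
    (5,3)@(11, 7): e=[80,31,-21] → ·
    (0,4)@(1, 9): e=[0,81,9] → #  [on edge]
  covered (14 px):
    · · · · # # · ·
    · · · # # # # ·
    · · # # # # · ·
    · # # # · · · ·
    # · · · · · · ·
    · · · · · · · ·
    · · · · · · · ·
    · · · · · · · ·
    · · · · · · · ·
    · · · · · · · ·
    · · · · · · · ·
    · · · · · · · ·

Final: 35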